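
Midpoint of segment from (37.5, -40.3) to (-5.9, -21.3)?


Mx = (37.5 - 5.9)/2 = 31.6/2 = 15.8000
My = (-40.3 - 21.3)/2 = -61.6/2 = -30.8000

(15.8000, -30.8000)


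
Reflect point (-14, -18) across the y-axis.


Reflection rule for y-axis: (-x, y)
(-14, -18) -> (14, -18)

(14, -18)


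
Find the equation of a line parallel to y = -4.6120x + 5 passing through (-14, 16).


Parallel lines have equal slopes.
m2 = -4.6120
b2 = 16 + 4.6120*(-14) = -48.5680

y = -4.6120x - 48.5680


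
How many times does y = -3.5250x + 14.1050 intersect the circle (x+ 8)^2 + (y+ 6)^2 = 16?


Substitute y = -3.5250x + 14.1050: (x+ 8)^2 + (-3.5250x+14.1050+ 6)^2 = 16
Expand to Ax^2 + Bx + C = 0, where b-k = 20.105
A = 1+m^2 = 13.425625
B = 2(m(b-k) - h) = 2(-3.5250*20.105 + 8) = -125.74025
C = h^2 + (b-k)^2 - r^2 = 64 + 404.211025 - 16 = 452.211025
disc = B^2-4AC = 15810.6105 - 24284.8626 = -8474.2521
disc < 0

0 intersection points


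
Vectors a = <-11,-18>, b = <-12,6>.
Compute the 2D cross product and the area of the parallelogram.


cross = -11*6 + 18*(-12) = -66 - 216 = -282
Parallelogram area = |-282| = 282

cross = -282, parallelogram area = 282


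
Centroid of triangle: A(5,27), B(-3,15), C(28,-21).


Gx = (5- 3+28)/3 = 30/3 = 10.0000
Gy = (27+15- 21)/3 = 21/3 = 7.0000

G = (10.0000, 7.0000)


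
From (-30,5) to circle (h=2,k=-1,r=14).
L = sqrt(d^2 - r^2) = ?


d = sqrt((-30-2)^2 + (5+ 1)^2) = sqrt(1024+36) = 32.5576
L = sqrt(1060.0000 - 196) = sqrt(864.0000) = 29.3939

29.3939


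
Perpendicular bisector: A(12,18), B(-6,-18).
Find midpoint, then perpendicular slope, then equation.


Midpoint = (3, 0)
Slope of AB = dy/dx = -36/(-18) = 2.0000
Perp slope = -dx/dy = -18/36 = -0.5000
b = My - (perp slope)*Mx = 0 + (-18*3)/(-36) = 0 + 1.5000 = 1.5000

y = -0.5000x + 1.5000


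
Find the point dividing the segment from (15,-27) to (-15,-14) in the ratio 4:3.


Px = (4*(-15) + 3*15)/7 = -15/7 = -2.1429
Py = (4*(-14) + 3*(-27))/7 = -137/7 = -19.5714

P = (-2.1429, -19.5714)


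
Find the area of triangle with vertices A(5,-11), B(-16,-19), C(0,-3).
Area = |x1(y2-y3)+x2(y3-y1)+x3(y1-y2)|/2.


5*(-19+ 3) = -80
-16*(-3+ 11) = -128
0*(-11+ 19) = 0
sum = -208
Area = |-208|/2 = 104.0000

104.0000 sq units


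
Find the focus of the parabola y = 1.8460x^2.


a = 1.8460
4a = 7.3840
focus = (0, 1/7.3840) = (0, 0.1354)

Focus = (0, 0.1354)


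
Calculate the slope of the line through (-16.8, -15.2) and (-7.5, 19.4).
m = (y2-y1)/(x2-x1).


dy = 19.4 + 15.2 = 34.6
dx = -7.5 + 16.8 = 9.3
m = 34.6/9.3 = 3.7204

m = 3.7204


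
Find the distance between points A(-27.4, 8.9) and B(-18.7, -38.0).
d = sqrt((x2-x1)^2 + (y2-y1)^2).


dx = -18.7 + 27.4 = 8.7
dy = -38.0 - 8.9 = -46.9
d = sqrt(75.69 + 2199.61) = sqrt(2275.3) = 47.7001

47.7001


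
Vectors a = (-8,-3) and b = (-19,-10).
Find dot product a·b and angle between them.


a·b = -8*(-19) - 3*(-10) = 152 + 30 = 182
|a| = sqrt(64+9) = 8.5440
|b| = sqrt(361+100) = 21.4709
cos(theta) = 182/(sqrt(73)*sqrt(461)) = 182/sqrt(33653) = 0.992109
theta = arccos(182/sqrt(33653)) = 7.2025 degrees

a·b = 182, theta = 7.2025 deg


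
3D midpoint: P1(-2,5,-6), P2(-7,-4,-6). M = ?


Mx = (-2- 7)/2 = -4.5000
My = (5- 4)/2 = 0.5000
Mz = (-6- 6)/2 = -6.0000

M = (-4.5000, 0.5000, -6.0000)


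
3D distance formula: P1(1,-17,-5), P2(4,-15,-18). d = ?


dx=3, dy=2, dz=-13
d = sqrt(9+4+169) = sqrt(182) = 13.4907

13.4907


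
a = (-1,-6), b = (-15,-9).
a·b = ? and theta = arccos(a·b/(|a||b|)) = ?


a·b = -1*(-15) - 6*(-9) = 15 + 54 = 69
|a| = sqrt(1+36) = 6.0828
|b| = sqrt(225+81) = 17.4929
cos(theta) = 69/(sqrt(37)*sqrt(306)) = 69/sqrt(11322) = 0.648466
theta = arccos(69/sqrt(11322)) = 49.5739 degrees

a·b = 69, theta = 49.5739 deg


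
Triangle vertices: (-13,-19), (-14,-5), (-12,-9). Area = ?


-13*(-5+ 9) = -52
-14*(-9+ 19) = -140
-12*(-19+ 5) = 168
sum = -24
Area = |-24|/2 = 12.0000

12.0000 sq units


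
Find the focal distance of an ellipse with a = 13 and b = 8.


c^2 = 13^2 - 8^2 = 169 - 64 = 105
c = sqrt(105) = 10.2470

c = 10.2470


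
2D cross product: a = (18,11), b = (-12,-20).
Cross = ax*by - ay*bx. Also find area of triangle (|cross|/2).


cross = 18*(-20) - 11*(-12) = -360 + 132 = -228
Triangle area = |-228|/2 = 228/2 = 114.0000

cross = -228, triangle area = 114.0000


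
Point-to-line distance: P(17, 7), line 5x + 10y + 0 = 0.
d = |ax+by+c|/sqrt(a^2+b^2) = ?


|5*17 + 10*7 + 0| = |155| = 155
sqrt(25 + 100) = sqrt(125) = 11.1803
d = 155/sqrt(125) = 13.8636

13.8636


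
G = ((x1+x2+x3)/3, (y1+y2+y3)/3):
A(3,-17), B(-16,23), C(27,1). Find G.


Gx = (3- 16+27)/3 = 14/3 = 4.6667
Gy = (-17+23+1)/3 = 7/3 = 2.3333

G = (4.6667, 2.3333)


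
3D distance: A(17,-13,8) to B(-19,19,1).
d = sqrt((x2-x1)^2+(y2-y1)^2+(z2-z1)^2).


dx=-36, dy=32, dz=-7
d = sqrt(1296+1024+49) = sqrt(2369) = 48.6724

48.6724


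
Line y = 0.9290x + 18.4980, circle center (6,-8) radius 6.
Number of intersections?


Substitute y = 0.9290x + 18.4980: (x-6)^2 + (0.9290x+18.4980+ 8)^2 = 36
Expand to Ax^2 + Bx + C = 0, where b-k = 26.498
A = 1+m^2 = 1.863041
B = 2(m(b-k) - h) = 2(0.9290*26.498 - 6) = 37.233284
C = h^2 + (b-k)^2 - r^2 = 36 + 702.144004 - 36 = 702.144004
disc = B^2-4AC = 1386.3174 - 5232.4923 = -3846.1749
disc < 0

0 intersection points


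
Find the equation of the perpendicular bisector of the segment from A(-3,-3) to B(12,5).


Midpoint = (4.5, 1)
Slope of AB = dy/dx = 8/15 = 0.5333
Perp slope = -dx/dy = -15/8 = -1.8750
b = My - (perp slope)*Mx = 1 + (15*4.5)/8 = 1 + 8.4375 = 9.4375

y = -1.8750x + 9.4375


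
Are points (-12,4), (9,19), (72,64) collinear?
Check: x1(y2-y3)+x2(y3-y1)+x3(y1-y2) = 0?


-12*(19-64) + 9*(64-4) + 72*(4-19)
= 540 + 540 - 1080 = 0

Yes, collinear (determinant = 0)


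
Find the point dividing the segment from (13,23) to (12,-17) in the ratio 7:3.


Px = (7*12 + 3*13)/10 = 123/10 = 12.3000
Py = (7*(-17) + 3*23)/10 = -50/10 = -5.0000

P = (12.3000, -5.0000)


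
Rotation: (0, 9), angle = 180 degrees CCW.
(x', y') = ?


cos(180) = -1, sin(180) = 0
x' = 0*(-1) - 9*0 = 0
y' = 0*0 + 9*(-1) = -9

(0, -9)


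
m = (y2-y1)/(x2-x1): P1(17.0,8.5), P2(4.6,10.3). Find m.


dy = 10.3 - 8.5 = 1.8
dx = 4.6 - 17.0 = -12.4
m = 1.8/(-12.4) = -0.1452

m = -0.1452


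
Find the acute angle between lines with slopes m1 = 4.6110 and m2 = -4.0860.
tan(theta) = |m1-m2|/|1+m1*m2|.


m1-m2 = 8.697
1+m1*m2 = -17.840546
tan(theta) = |8.697/(-17.840546)| = 0.487485
theta = arctan(|8.697/(-17.840546)|) = 25.9885 degrees (acute angle)

25.9885 degrees


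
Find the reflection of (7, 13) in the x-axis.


Reflection rule for x-axis: (x, -y)
(7, 13) -> (7, -13)

(7, -13)


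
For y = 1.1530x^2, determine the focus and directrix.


a = 1.1530
1/(4a) = 0.2168
Focus = (0, 0.2168)
Directrix: y = -0.2168

Focus = (0, 0.2168), Directrix: y = -0.2168


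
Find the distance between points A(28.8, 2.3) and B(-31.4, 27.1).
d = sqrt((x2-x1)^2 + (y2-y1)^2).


dx = -31.4 - 28.8 = -60.2
dy = 27.1 - 2.3 = 24.8
d = sqrt(3624.04 + 615.04) = sqrt(4239.08) = 65.1082

65.1082


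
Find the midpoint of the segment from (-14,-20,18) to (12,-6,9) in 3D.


Mx = (-14+12)/2 = -1.0000
My = (-20- 6)/2 = -13.0000
Mz = (18+9)/2 = 13.5000

M = (-1.0000, -13.0000, 13.5000)


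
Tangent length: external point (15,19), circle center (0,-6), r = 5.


d = sqrt((15-0)^2 + (19+ 6)^2) = sqrt(225+625) = 29.1548
L = sqrt(850.0000 - 25) = sqrt(825.0000) = 28.7228

28.7228


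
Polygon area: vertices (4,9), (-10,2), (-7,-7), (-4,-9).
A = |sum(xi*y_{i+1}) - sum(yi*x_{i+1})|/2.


sum(xi*y_{i+1}) = 4*2 - 10*(-7) - 7*(-9) - 4*9 = 105
sum(yi*x_{i+1}) = 9*(-10) + 2*(-7) - 7*(-4) - 9*4 = -112
Area = |105 + 112|/2 = 217/2 = 108.5000

108.5000 sq units


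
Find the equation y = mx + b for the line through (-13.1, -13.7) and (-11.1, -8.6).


m = (5.1)/(2.0) = 2.5500
b = y1 - m*x1 = -13.7 - (5.1*(-13.1))/(2.0) = -13.7 + 33.4050 = 19.7050

y = 2.5500x + 19.7050


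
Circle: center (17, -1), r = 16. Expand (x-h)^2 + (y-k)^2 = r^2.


(x-17)^2 + (y+ 1)^2 = 16^2
D = -2h = -34, E = -2k = 2
F = h^2+k^2-r^2 = 289+1-256 = 34

x^2 + y^2 - 34x + 2y + 34 = 0


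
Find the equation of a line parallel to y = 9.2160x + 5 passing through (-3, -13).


Parallel lines have equal slopes.
m2 = 9.2160
b2 = -13 - 9.2160*(-3) = 14.6480

y = 9.2160x + 14.6480


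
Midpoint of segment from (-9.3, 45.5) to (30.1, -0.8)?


Mx = (-9.3 + 30.1)/2 = 20.8/2 = 10.4000
My = (45.5 - 0.8)/2 = 44.7/2 = 22.3500

(10.4000, 22.3500)


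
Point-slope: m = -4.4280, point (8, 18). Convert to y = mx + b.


y - 18 = -4.4280(x - 8)
y = -4.4280x + 18 + 4.4280*8
y = -4.4280x + 53.4240

y = -4.4280x + 53.4240


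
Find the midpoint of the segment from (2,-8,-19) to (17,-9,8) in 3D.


Mx = (2+17)/2 = 9.5000
My = (-8- 9)/2 = -8.5000
Mz = (-19+8)/2 = -5.5000

M = (9.5000, -8.5000, -5.5000)


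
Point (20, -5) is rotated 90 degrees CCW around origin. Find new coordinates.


cos(90) = 0, sin(90) = 1
x' = 20*0 + 5*1 = 5
y' = 20*1 - 5*0 = 20

(5, 20)


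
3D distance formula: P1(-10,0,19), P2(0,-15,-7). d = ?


dx=10, dy=-15, dz=-26
d = sqrt(100+225+676) = sqrt(1001) = 31.6386

31.6386


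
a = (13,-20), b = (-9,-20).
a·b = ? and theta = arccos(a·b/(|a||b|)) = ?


a·b = 13*(-9) - 20*(-20) = -117 + 400 = 283
|a| = sqrt(169+400) = 23.8537
|b| = sqrt(81+400) = 21.9317
cos(theta) = 283/(sqrt(569)*sqrt(481)) = 283/sqrt(273689) = 0.540951
theta = arccos(283/sqrt(273689)) = 57.2516 degrees

a·b = 283, theta = 57.2516 deg


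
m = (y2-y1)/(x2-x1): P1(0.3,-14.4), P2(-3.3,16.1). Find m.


dy = 16.1 + 14.4 = 30.5
dx = -3.3 - 0.3 = -3.6
m = 30.5/(-3.6) = -8.4722

m = -8.4722


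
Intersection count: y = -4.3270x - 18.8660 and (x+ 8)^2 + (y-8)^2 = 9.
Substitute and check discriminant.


Substitute y = -4.3270x - 18.8660: (x+ 8)^2 + (-4.3270x- 18.8660-8)^2 = 9
Expand to Ax^2 + Bx + C = 0, where b-k = -26.866
A = 1+m^2 = 19.722929
B = 2(m(b-k) - h) = 2(-4.3270*(-26.866) + 8) = 248.498364
C = h^2 + (b-k)^2 - r^2 = 64 + 721.781956 - 9 = 776.781956
disc = B^2-4AC = 61751.4369 - 61281.6615 = 469.7754
disc > 0

2 intersection points


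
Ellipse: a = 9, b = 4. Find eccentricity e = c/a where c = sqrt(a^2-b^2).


c = sqrt(81-16) = sqrt(65) = 8.0623
e = c/a = sqrt(65)/9 = 0.8958

e = 0.8958


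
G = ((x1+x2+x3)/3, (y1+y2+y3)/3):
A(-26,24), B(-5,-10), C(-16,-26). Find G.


Gx = (-26- 5- 16)/3 = -47/3 = -15.6667
Gy = (24- 10- 26)/3 = -12/3 = -4.0000

G = (-15.6667, -4.0000)


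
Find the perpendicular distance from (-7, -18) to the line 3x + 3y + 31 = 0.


|3*(-7) + 3*(-18) + 31| = |-44| = 44
sqrt(9 + 9) = sqrt(18) = 4.2426
d = 44/sqrt(18) = 10.3709

10.3709


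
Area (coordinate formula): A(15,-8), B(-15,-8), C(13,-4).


15*(-8+ 4) = -60
-15*(-4+ 8) = -60
13*(-8+ 8) = 0
sum = -120
Area = |-120|/2 = 60.0000

60.0000 sq units


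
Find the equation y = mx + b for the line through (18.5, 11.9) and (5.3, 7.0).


m = (-4.9)/(-13.2) = 0.3712
b = y1 - m*x1 = 11.9 - (-4.9*18.5)/(-13.2) = 11.9 - 6.8674 = 5.0326

y = 0.3712x + 5.0326


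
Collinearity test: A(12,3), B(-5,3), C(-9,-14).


12*(3+ 14) - 5*(-14-3) - 9*(3-3)
= 204 + 85 + 0 = 289

No, not collinear (determinant = 289)


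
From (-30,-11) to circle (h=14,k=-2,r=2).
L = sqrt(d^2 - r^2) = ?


d = sqrt((-30-14)^2 + (-11+ 2)^2) = sqrt(1936+81) = 44.9110
L = sqrt(2017.0000 - 4) = sqrt(2013.0000) = 44.8665

44.8665


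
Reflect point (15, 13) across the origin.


Reflection rule for origin: (-x, -y)
(15, 13) -> (-15, -13)

(-15, -13)


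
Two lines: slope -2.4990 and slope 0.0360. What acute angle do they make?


m1-m2 = -2.535
1+m1*m2 = 0.910036
tan(theta) = |-2.535/0.910036| = 2.785604
theta = arctan(|-2.535/0.910036|) = 70.2524 degrees (acute angle)

70.2524 degrees


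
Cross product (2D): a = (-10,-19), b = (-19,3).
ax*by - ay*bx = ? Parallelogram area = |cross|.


cross = -10*3 + 19*(-19) = -30 - 361 = -391
Parallelogram area = |-391| = 391

cross = -391, parallelogram area = 391


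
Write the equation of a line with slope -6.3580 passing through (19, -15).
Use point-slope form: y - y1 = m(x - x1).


y + 15 = -6.3580(x - 19)
y = -6.3580x - 15 + 6.3580*19
y = -6.3580x + 105.8020

y = -6.3580x + 105.8020


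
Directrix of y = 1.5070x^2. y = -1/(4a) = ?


a = 1.5070
1/(4a) = 0.1659
directrix: y = -0.1659 = -0.1659

y = -0.1659


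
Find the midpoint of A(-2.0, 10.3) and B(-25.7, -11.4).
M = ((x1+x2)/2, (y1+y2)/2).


Mx = (-2.0 - 25.7)/2 = -27.7/2 = -13.8500
My = (10.3 - 11.4)/2 = -1.1/2 = -0.5500

(-13.8500, -0.5500)


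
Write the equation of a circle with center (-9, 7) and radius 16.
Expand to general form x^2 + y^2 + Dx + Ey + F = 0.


(x+ 9)^2 + (y-7)^2 = 16^2
D = -2h = 18, E = -2k = -14
F = h^2+k^2-r^2 = 81+49-256 = -126

x^2 + y^2 + 18x - 14y - 126 = 0


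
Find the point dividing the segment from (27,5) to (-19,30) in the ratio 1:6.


Px = (1*(-19) + 6*27)/7 = 143/7 = 20.4286
Py = (1*30 + 6*5)/7 = 60/7 = 8.5714

P = (20.4286, 8.5714)


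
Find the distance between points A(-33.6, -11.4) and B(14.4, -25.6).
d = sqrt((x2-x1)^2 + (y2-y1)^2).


dx = 14.4 + 33.6 = 48.0
dy = -25.6 + 11.4 = -14.2
d = sqrt(2304.0 + 201.64) = sqrt(2505.64) = 50.0564

50.0564


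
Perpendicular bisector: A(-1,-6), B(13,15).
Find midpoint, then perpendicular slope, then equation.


Midpoint = (6, 4.5)
Slope of AB = dy/dx = 21/14 = 1.5000
Perp slope = -dx/dy = -14/21 = -0.6667
b = My - (perp slope)*Mx = 4.5 + (14*6)/21 = 4.5 + 4.0000 = 8.5000

y = -0.6667x + 8.5000


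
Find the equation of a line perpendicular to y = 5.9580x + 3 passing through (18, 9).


Perpendicular slope = -1/m1 = -1/5.9580 = -0.1678
b2 = y0 - m2*x0 = 9 + 18/5.9580 = 9 + 3.0211 = 12.0211

y = -0.1678x + 12.0211


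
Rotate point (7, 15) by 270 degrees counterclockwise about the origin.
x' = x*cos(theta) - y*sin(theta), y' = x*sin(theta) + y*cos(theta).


cos(270) = 0, sin(270) = -1
x' = 7*0 - 15*(-1) = 15
y' = 7*(-1) + 15*0 = -7

(15, -7)


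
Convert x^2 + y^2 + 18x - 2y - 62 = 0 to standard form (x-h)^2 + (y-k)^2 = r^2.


h = -D/2 = -18/2 = -9
k = -E/2 = 2/2 = 1
r^2 = h^2 + k^2 - F = 81 + 1 + 62 = 144
r = 12

Center (-9, 1), radius = 12


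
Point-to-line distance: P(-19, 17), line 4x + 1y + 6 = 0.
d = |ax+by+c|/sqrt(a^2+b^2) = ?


|4*(-19) + 1*17 + 6| = |-53| = 53
sqrt(16 + 1) = sqrt(17) = 4.1231
d = 53/sqrt(17) = 12.8544

12.8544


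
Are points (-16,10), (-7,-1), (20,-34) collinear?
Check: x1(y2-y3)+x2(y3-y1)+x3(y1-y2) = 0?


-16*(-1+ 34) - 7*(-34-10) + 20*(10+ 1)
= -528 + 308 + 220 = 0

Yes, collinear (determinant = 0)


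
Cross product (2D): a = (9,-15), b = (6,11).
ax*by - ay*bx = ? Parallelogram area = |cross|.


cross = 9*11 + 15*6 = 99 + 90 = 189
Parallelogram area = |189| = 189

cross = 189, parallelogram area = 189


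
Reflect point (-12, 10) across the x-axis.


Reflection rule for x-axis: (x, -y)
(-12, 10) -> (-12, -10)

(-12, -10)


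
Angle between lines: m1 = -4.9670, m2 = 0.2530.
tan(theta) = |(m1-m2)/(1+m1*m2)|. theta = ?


m1-m2 = -5.22
1+m1*m2 = -0.256651
tan(theta) = |-5.22/(-0.256651)| = 20.338904
theta = arctan(|-5.22/(-0.256651)|) = 87.1852 degrees (acute angle)

87.1852 degrees


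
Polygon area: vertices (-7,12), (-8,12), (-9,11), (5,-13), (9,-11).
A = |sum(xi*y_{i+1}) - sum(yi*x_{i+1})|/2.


sum(xi*y_{i+1}) = -7*12 - 8*11 - 9*(-13) + 5*(-11) + 9*12 = -2
sum(yi*x_{i+1}) = 12*(-8) + 12*(-9) + 11*5 - 13*9 - 11*(-7) = -189
Area = |-2 + 189|/2 = 187/2 = 93.5000

93.5000 sq units


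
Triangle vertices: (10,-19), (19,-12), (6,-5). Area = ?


10*(-12+ 5) = -70
19*(-5+ 19) = 266
6*(-19+ 12) = -42
sum = 154
Area = |154|/2 = 77.0000

77.0000 sq units


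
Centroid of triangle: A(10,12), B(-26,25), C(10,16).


Gx = (10- 26+10)/3 = -6/3 = -2.0000
Gy = (12+25+16)/3 = 53/3 = 17.6667

G = (-2.0000, 17.6667)


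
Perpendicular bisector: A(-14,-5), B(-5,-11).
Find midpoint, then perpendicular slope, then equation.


Midpoint = (-9.5, -8)
Slope of AB = dy/dx = -6/9 = -0.6667
Perp slope = -dx/dy = 9/6 = 1.5000
b = My - (perp slope)*Mx = -8 + (9*(-9.5))/(-6) = -8 + 14.2500 = 6.2500

y = 1.5000x + 6.2500


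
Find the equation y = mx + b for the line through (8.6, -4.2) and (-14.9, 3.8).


m = (8.0)/(-23.5) = -0.3404
b = y1 - m*x1 = -4.2 - (8.0*8.6)/(-23.5) = -4.2 + 2.9277 = -1.2723

y = -0.3404x - 1.2723


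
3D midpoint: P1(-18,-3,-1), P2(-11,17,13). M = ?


Mx = (-18- 11)/2 = -14.5000
My = (-3+17)/2 = 7.0000
Mz = (-1+13)/2 = 6.0000

M = (-14.5000, 7.0000, 6.0000)


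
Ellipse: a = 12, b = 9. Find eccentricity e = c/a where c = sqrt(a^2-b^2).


c = sqrt(144-81) = sqrt(63) = 7.9373
e = c/a = sqrt(63)/12 = 0.6614

e = 0.6614


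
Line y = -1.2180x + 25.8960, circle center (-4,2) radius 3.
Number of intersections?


Substitute y = -1.2180x + 25.8960: (x+ 4)^2 + (-1.2180x+25.8960-2)^2 = 9
Expand to Ax^2 + Bx + C = 0, where b-k = 23.896
A = 1+m^2 = 2.483524
B = 2(m(b-k) - h) = 2(-1.2180*23.896 + 4) = -50.210656
C = h^2 + (b-k)^2 - r^2 = 16 + 571.018816 - 9 = 578.018816
disc = B^2-4AC = 2521.1100 - 5742.0944 = -3220.9844
disc < 0

0 intersection points


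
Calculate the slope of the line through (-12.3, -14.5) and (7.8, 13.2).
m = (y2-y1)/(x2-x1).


dy = 13.2 + 14.5 = 27.7
dx = 7.8 + 12.3 = 20.1
m = 27.7/20.1 = 1.3781

m = 1.3781


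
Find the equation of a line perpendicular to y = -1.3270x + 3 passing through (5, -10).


Perpendicular slope = -1/m1 = -1/(-1.3270) = 0.7536
b2 = y0 - m2*x0 = -10 + 5/(-1.3270) = -10 - 3.7679 = -13.7679

y = 0.7536x - 13.7679


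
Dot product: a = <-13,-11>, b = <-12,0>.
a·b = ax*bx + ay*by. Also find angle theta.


a·b = -13*(-12) - 11*0 = 156 + 0 = 156
|a| = sqrt(169+121) = 17.0294
|b| = sqrt(144+0) = 12.0000
cos(theta) = 156/(sqrt(290)*sqrt(144)) = 156/sqrt(41760) = 0.763386
theta = arccos(156/sqrt(41760)) = 40.2364 degrees

a·b = 156, theta = 40.2364 deg


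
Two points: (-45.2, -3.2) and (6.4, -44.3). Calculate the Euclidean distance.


dx = 6.4 + 45.2 = 51.6
dy = -44.3 + 3.2 = -41.1
d = sqrt(2662.56 + 1689.21) = sqrt(4351.77) = 65.9679

65.9679


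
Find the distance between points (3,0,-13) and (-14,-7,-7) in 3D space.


dx=-17, dy=-7, dz=6
d = sqrt(289+49+36) = sqrt(374) = 19.3391

19.3391


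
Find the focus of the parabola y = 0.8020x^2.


a = 0.8020
4a = 3.2080
focus = (0, 1/3.2080) = (0, 0.3117)

Focus = (0, 0.3117)


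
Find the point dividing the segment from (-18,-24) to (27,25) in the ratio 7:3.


Px = (7*27 + 3*(-18))/10 = 135/10 = 13.5000
Py = (7*25 + 3*(-24))/10 = 103/10 = 10.3000

P = (13.5000, 10.3000)


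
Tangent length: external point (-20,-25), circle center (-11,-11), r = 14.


d = sqrt((-20+ 11)^2 + (-25+ 11)^2) = sqrt(81+196) = 16.6433
L = sqrt(277.0000 - 196) = sqrt(81.0000) = 9.0000

9.0000


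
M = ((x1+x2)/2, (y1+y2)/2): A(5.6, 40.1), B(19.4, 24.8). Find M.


Mx = (5.6 + 19.4)/2 = 25.0/2 = 12.5000
My = (40.1 + 24.8)/2 = 64.9/2 = 32.4500

(12.5000, 32.4500)


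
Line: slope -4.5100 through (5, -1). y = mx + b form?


y + 1 = -4.5100(x - 5)
y = -4.5100x - 1 + 4.5100*5
y = -4.5100x + 21.5500

y = -4.5100x + 21.5500


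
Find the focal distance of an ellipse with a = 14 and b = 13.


c^2 = 14^2 - 13^2 = 196 - 169 = 27
c = sqrt(27) = 5.1962

c = 5.1962


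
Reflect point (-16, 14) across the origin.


Reflection rule for origin: (-x, -y)
(-16, 14) -> (16, -14)

(16, -14)


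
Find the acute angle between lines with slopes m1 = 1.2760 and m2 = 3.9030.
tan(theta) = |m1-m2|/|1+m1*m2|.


m1-m2 = -2.627
1+m1*m2 = 5.980228
tan(theta) = |-2.627/5.980228| = 0.439281
theta = arctan(|-2.627/5.980228|) = 23.7150 degrees (acute angle)

23.7150 degrees


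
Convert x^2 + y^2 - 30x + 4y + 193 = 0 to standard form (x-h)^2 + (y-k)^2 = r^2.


h = -D/2 = 30/2 = 15
k = -E/2 = -4/2 = -2
r^2 = h^2 + k^2 - F = 225 + 4 - 193 = 36
r = 6

Center (15, -2), radius = 6


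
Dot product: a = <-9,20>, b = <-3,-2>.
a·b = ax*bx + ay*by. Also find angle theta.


a·b = -9*(-3) + 20*(-2) = 27 - 40 = -13
|a| = sqrt(81+400) = 21.9317
|b| = sqrt(9+4) = 3.6056
cos(theta) = -13/(sqrt(481)*sqrt(13)) = -13/sqrt(6253) = -0.164399
theta = arccos(-13/sqrt(6253)) = 99.4623 degrees

a·b = -13, theta = 99.4623 deg


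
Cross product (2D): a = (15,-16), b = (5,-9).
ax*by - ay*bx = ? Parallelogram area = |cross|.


cross = 15*(-9) + 16*5 = -135 + 80 = -55
Parallelogram area = |-55| = 55

cross = -55, parallelogram area = 55


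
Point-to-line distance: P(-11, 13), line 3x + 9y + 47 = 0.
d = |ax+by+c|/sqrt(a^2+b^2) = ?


|3*(-11) + 9*13 + 47| = |131| = 131
sqrt(9 + 81) = sqrt(90) = 9.4868
d = 131/sqrt(90) = 13.8086

13.8086


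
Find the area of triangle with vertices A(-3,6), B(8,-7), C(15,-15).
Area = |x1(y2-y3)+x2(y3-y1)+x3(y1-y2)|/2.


-3*(-7+ 15) = -24
8*(-15-6) = -168
15*(6+ 7) = 195
sum = 3
Area = |3|/2 = 1.5000

1.5000 sq units


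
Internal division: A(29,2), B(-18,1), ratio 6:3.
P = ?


Px = (6*(-18) + 3*29)/9 = -21/9 = -2.3333
Py = (6*1 + 3*2)/9 = 12/9 = 1.3333

P = (-2.3333, 1.3333)


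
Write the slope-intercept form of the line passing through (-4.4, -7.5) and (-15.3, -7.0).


m = (0.5)/(-10.9) = -0.0459
b = y1 - m*x1 = -7.5 - (0.5*(-4.4))/(-10.9) = -7.5 - 0.2018 = -7.7018

y = -0.0459x - 7.7018


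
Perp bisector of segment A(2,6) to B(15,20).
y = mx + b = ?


Midpoint = (8.5, 13)
Slope of AB = dy/dx = 14/13 = 1.0769
Perp slope = -dx/dy = -13/14 = -0.9286
b = My - (perp slope)*Mx = 13 + (13*8.5)/14 = 13 + 7.8929 = 20.8929

y = -0.9286x + 20.8929


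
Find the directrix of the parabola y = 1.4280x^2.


a = 1.4280
1/(4a) = 0.1751
directrix: y = -0.1751 = -0.1751

y = -0.1751


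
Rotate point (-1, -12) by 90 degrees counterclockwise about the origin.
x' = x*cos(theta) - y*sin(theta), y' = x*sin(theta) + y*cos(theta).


cos(90) = 0, sin(90) = 1
x' = -1*0 + 12*1 = 12
y' = -1*1 - 12*0 = -1

(12, -1)


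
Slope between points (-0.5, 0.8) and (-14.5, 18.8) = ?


dy = 18.8 - 0.8 = 18.0
dx = -14.5 + 0.5 = -14.0
m = 18.0/(-14.0) = -1.2857

m = -1.2857


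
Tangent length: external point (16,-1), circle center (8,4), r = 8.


d = sqrt((16-8)^2 + (-1-4)^2) = sqrt(64+25) = 9.4340
L = sqrt(89.0000 - 64) = sqrt(25.0000) = 5.0000

5.0000


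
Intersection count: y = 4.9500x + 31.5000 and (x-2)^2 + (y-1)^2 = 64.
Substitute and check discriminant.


Substitute y = 4.9500x + 31.5000: (x-2)^2 + (4.9500x+31.5000-1)^2 = 64
Expand to Ax^2 + Bx + C = 0, where b-k = 30.5
A = 1+m^2 = 25.5025
B = 2(m(b-k) - h) = 2(4.9500*30.5 - 2) = 297.95
C = h^2 + (b-k)^2 - r^2 = 4 + 930.25 - 64 = 870.25
disc = B^2-4AC = 88774.2025 - 88774.2025 = 0
disc = 0

1 intersection point (tangent)


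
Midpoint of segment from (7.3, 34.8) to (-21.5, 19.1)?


Mx = (7.3 - 21.5)/2 = -14.2/2 = -7.1000
My = (34.8 + 19.1)/2 = 53.9/2 = 26.9500

(-7.1000, 26.9500)


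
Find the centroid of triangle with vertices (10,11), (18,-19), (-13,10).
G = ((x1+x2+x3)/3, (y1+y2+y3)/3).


Gx = (10+18- 13)/3 = 15/3 = 5.0000
Gy = (11- 19+10)/3 = 2/3 = 0.6667

G = (5.0000, 0.6667)


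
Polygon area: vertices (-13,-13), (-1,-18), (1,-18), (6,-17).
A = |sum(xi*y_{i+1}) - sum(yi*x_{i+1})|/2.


sum(xi*y_{i+1}) = -13*(-18) - 1*(-18) + 1*(-17) + 6*(-13) = 157
sum(yi*x_{i+1}) = -13*(-1) - 18*1 - 18*6 - 17*(-13) = 108
Area = |157 - 108|/2 = 49/2 = 24.5000

24.5000 sq units


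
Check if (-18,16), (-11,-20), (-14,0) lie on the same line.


-18*(-20-0) - 11*(0-16) - 14*(16+ 20)
= 360 + 176 - 504 = 32

No, not collinear (determinant = 32)


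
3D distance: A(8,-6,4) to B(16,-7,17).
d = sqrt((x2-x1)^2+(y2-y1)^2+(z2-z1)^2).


dx=8, dy=-1, dz=13
d = sqrt(64+1+169) = sqrt(234) = 15.2971

15.2971


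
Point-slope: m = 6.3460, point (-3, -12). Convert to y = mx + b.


y + 12 = 6.3460(x + 3)
y = 6.3460x - 12 - 6.3460*(-3)
y = 6.3460x + 7.0380

y = 6.3460x + 7.0380


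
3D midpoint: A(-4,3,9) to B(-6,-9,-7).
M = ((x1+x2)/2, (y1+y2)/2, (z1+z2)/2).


Mx = (-4- 6)/2 = -5.0000
My = (3- 9)/2 = -3.0000
Mz = (9- 7)/2 = 1.0000

M = (-5.0000, -3.0000, 1.0000)


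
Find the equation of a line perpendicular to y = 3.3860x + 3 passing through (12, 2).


Perpendicular slope = -1/m1 = -1/3.3860 = -0.2953
b2 = y0 - m2*x0 = 2 + 12/3.3860 = 2 + 3.5440 = 5.5440

y = -0.2953x + 5.5440


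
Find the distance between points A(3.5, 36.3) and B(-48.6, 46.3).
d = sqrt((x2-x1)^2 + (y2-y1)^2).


dx = -48.6 - 3.5 = -52.1
dy = 46.3 - 36.3 = 10.0
d = sqrt(2714.41 + 100.0) = sqrt(2814.41) = 53.0510

53.0510


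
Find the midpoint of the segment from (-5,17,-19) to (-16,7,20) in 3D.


Mx = (-5- 16)/2 = -10.5000
My = (17+7)/2 = 12.0000
Mz = (-19+20)/2 = 0.5000

M = (-10.5000, 12.0000, 0.5000)


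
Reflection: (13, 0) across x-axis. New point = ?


Reflection rule for x-axis: (x, -y)
(13, 0) -> (13, 0)

(13, 0)


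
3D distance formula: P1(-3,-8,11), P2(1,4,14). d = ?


dx=4, dy=12, dz=3
d = sqrt(16+144+9) = sqrt(169) = 13.0000

13.0000


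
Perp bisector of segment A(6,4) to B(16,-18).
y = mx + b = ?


Midpoint = (11, -7)
Slope of AB = dy/dx = -22/10 = -2.2000
Perp slope = -dx/dy = 10/22 = 0.4545
b = My - (perp slope)*Mx = -7 + (10*11)/(-22) = -7 - 5.0000 = -12.0000

y = 0.4545x - 12.0000


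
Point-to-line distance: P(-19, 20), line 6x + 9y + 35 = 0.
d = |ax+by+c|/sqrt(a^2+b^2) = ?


|6*(-19) + 9*20 + 35| = |101| = 101
sqrt(36 + 81) = sqrt(117) = 10.8167
d = 101/sqrt(117) = 9.3375

9.3375


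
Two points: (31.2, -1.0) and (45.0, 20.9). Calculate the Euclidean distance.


dx = 45.0 - 31.2 = 13.8
dy = 20.9 + 1.0 = 21.9
d = sqrt(190.44 + 479.61) = sqrt(670.05) = 25.8853

25.8853


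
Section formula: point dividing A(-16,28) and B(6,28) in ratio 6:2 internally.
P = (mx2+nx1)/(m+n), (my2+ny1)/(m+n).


Px = (6*6 + 2*(-16))/8 = 4/8 = 0.5000
Py = (6*28 + 2*28)/8 = 224/8 = 28.0000

P = (0.5000, 28.0000)


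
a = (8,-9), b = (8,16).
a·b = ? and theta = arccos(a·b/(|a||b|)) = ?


a·b = 8*8 - 9*16 = 64 - 144 = -80
|a| = sqrt(64+81) = 12.0416
|b| = sqrt(64+256) = 17.8885
cos(theta) = -80/(sqrt(145)*sqrt(320)) = -80/sqrt(46400) = -0.371391
theta = arccos(-80/sqrt(46400)) = 111.8014 degrees

a·b = -80, theta = 111.8014 deg


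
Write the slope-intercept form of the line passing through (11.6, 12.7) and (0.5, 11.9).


m = (-0.8)/(-11.1) = 0.0721
b = y1 - m*x1 = 12.7 - (-0.8*11.6)/(-11.1) = 12.7 - 0.8360 = 11.8640

y = 0.0721x + 11.8640


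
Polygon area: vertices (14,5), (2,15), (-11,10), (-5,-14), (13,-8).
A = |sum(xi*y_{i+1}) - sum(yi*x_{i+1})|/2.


sum(xi*y_{i+1}) = 14*15 + 2*10 - 11*(-14) - 5*(-8) + 13*5 = 489
sum(yi*x_{i+1}) = 5*2 + 15*(-11) + 10*(-5) - 14*13 - 8*14 = -499
Area = |489 + 499|/2 = 988/2 = 494.0000

494.0000 sq units


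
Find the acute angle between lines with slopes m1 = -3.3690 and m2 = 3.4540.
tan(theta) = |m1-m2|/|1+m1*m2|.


m1-m2 = -6.823
1+m1*m2 = -10.636526
tan(theta) = |-6.823/(-10.636526)| = 0.641469
theta = arctan(|-6.823/(-10.636526)|) = 32.6789 degrees (acute angle)

32.6789 degrees


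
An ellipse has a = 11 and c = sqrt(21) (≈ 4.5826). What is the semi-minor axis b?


b^2 = 11^2 - (sqrt(21))^2 = 121 - 21 = 100
b = sqrt(100) = 10

b = 10


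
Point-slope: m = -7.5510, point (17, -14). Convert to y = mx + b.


y + 14 = -7.5510(x - 17)
y = -7.5510x - 14 + 7.5510*17
y = -7.5510x + 114.3670

y = -7.5510x + 114.3670


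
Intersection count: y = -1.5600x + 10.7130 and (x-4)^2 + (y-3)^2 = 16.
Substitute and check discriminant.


Substitute y = -1.5600x + 10.7130: (x-4)^2 + (-1.5600x+10.7130-3)^2 = 16
Expand to Ax^2 + Bx + C = 0, where b-k = 7.713
A = 1+m^2 = 3.4336
B = 2(m(b-k) - h) = 2(-1.5600*7.713 - 4) = -32.06456
C = h^2 + (b-k)^2 - r^2 = 16 + 59.490369 - 16 = 59.490369
disc = B^2-4AC = 1028.1360 - 817.0645 = 211.0715
disc > 0

2 intersection points


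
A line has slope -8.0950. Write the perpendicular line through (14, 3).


Perpendicular slope = -1/m1 = -1/(-8.0950) = 0.1235
b2 = y0 - m2*x0 = 3 + 14/(-8.0950) = 3 - 1.7295 = 1.2705

y = 0.1235x + 1.2705


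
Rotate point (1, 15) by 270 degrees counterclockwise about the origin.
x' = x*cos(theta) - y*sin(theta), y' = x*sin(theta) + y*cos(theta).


cos(270) = 0, sin(270) = -1
x' = 1*0 - 15*(-1) = 15
y' = 1*(-1) + 15*0 = -1

(15, -1)


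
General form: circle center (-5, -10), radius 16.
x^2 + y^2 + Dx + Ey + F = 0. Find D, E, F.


(x+ 5)^2 + (y+ 10)^2 = 16^2
D = -2h = 10, E = -2k = 20
F = h^2+k^2-r^2 = 25+100-256 = -131

D = 10, E = 20, F = -131


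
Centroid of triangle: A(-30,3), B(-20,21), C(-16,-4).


Gx = (-30- 20- 16)/3 = -66/3 = -22.0000
Gy = (3+21- 4)/3 = 20/3 = 6.6667

G = (-22.0000, 6.6667)


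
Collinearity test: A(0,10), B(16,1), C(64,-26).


0*(1+ 26) + 16*(-26-10) + 64*(10-1)
= 0 - 576 + 576 = 0

Yes, collinear (determinant = 0)


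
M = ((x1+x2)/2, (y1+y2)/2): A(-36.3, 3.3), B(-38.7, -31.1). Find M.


Mx = (-36.3 - 38.7)/2 = -75.0/2 = -37.5000
My = (3.3 - 31.1)/2 = -27.8/2 = -13.9000

(-37.5000, -13.9000)


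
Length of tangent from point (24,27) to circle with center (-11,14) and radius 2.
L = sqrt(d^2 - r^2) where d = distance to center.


d = sqrt((24+ 11)^2 + (27-14)^2) = sqrt(1225+169) = 37.3363
L = sqrt(1394.0000 - 4) = sqrt(1390.0000) = 37.2827

37.2827


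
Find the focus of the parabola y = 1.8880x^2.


a = 1.8880
4a = 7.5520
focus = (0, 1/7.5520) = (0, 0.1324)

Focus = (0, 0.1324)


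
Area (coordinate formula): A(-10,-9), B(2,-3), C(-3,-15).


-10*(-3+ 15) = -120
2*(-15+ 9) = -12
-3*(-9+ 3) = 18
sum = -114
Area = |-114|/2 = 57.0000

57.0000 sq units


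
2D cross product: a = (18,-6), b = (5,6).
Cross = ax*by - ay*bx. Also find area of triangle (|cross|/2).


cross = 18*6 + 6*5 = 108 + 30 = 138
Triangle area = |138|/2 = 138/2 = 69.0000

cross = 138, triangle area = 69.0000


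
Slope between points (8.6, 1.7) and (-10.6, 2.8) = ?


dy = 2.8 - 1.7 = 1.1
dx = -10.6 - 8.6 = -19.2
m = 1.1/(-19.2) = -0.0573

m = -0.0573


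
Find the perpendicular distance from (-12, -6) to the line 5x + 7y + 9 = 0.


|5*(-12) + 7*(-6) + 9| = |-93| = 93
sqrt(25 + 49) = sqrt(74) = 8.6023
d = 93/sqrt(74) = 10.8110

10.8110


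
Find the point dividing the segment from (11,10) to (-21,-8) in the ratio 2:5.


Px = (2*(-21) + 5*11)/7 = 13/7 = 1.8571
Py = (2*(-8) + 5*10)/7 = 34/7 = 4.8571

P = (1.8571, 4.8571)


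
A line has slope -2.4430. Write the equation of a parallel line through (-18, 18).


Parallel lines have equal slopes.
m2 = -2.4430
b2 = 18 + 2.4430*(-18) = -25.9740

y = -2.4430x - 25.9740


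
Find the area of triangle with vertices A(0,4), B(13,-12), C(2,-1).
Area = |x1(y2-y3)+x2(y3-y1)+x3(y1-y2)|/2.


0*(-12+ 1) = 0
13*(-1-4) = -65
2*(4+ 12) = 32
sum = -33
Area = |-33|/2 = 16.5000

16.5000 sq units


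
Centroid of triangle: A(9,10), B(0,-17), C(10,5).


Gx = (9+0+10)/3 = 19/3 = 6.3333
Gy = (10- 17+5)/3 = -2/3 = -0.6667

G = (6.3333, -0.6667)


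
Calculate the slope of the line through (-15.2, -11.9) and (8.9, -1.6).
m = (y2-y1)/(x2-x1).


dy = -1.6 + 11.9 = 10.3
dx = 8.9 + 15.2 = 24.1
m = 10.3/24.1 = 0.4274

m = 0.4274


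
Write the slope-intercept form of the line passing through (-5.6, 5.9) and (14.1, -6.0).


m = (-11.9)/(19.7) = -0.6041
b = y1 - m*x1 = 5.9 - (-11.9*(-5.6))/(19.7) = 5.9 - 3.3827 = 2.5173

y = -0.6041x + 2.5173


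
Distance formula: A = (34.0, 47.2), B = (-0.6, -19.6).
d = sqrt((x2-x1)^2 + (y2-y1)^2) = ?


dx = -0.6 - 34.0 = -34.6
dy = -19.6 - 47.2 = -66.8
d = sqrt(1197.16 + 4462.24) = sqrt(5659.4) = 75.2290

75.2290


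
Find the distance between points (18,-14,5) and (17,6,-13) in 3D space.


dx=-1, dy=20, dz=-18
d = sqrt(1+400+324) = sqrt(725) = 26.9258

26.9258


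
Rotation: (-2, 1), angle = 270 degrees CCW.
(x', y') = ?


cos(270) = 0, sin(270) = -1
x' = -2*0 - 1*(-1) = 1
y' = -2*(-1) + 1*0 = 2

(1, 2)


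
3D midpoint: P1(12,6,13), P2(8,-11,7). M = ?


Mx = (12+8)/2 = 10.0000
My = (6- 11)/2 = -2.5000
Mz = (13+7)/2 = 10.0000

M = (10.0000, -2.5000, 10.0000)


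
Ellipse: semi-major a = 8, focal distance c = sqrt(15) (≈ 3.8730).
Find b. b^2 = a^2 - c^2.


b^2 = 8^2 - (sqrt(15))^2 = 64 - 15 = 49
b = sqrt(49) = 7

b = 7


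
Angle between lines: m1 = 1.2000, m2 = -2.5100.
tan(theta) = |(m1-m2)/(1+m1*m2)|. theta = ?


m1-m2 = 3.71
1+m1*m2 = -2.012
tan(theta) = |3.71/(-2.012)| = 1.843936
theta = arctan(|3.71/(-2.012)|) = 61.5282 degrees (acute angle)

61.5282 degrees


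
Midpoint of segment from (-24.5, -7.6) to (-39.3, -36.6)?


Mx = (-24.5 - 39.3)/2 = -63.8/2 = -31.9000
My = (-7.6 - 36.6)/2 = -44.2/2 = -22.1000

(-31.9000, -22.1000)


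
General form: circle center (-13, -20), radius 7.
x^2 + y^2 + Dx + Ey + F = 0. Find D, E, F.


(x+ 13)^2 + (y+ 20)^2 = 7^2
D = -2h = 26, E = -2k = 40
F = h^2+k^2-r^2 = 169+400-49 = 520

D = 26, E = 40, F = 520


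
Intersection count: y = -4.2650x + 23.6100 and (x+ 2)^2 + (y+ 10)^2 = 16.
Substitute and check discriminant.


Substitute y = -4.2650x + 23.6100: (x+ 2)^2 + (-4.2650x+23.6100+ 10)^2 = 16
Expand to Ax^2 + Bx + C = 0, where b-k = 33.61
A = 1+m^2 = 19.190225
B = 2(m(b-k) - h) = 2(-4.2650*33.61 + 2) = -282.6933
C = h^2 + (b-k)^2 - r^2 = 4 + 1129.6321 - 16 = 1117.6321
disc = B^2-4AC = 79915.5019 - 85790.4459 = -5874.9440
disc < 0

0 intersection points


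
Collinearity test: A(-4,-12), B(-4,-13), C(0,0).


-4*(-13-0) - 4*(0+ 12) + 0*(-12+ 13)
= 52 - 48 + 0 = 4

No, not collinear (determinant = 4)


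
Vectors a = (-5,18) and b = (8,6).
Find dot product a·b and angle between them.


a·b = -5*8 + 18*6 = -40 + 108 = 68
|a| = sqrt(25+324) = 18.6815
|b| = sqrt(64+36) = 10.0000
cos(theta) = 68/(sqrt(349)*sqrt(100)) = 68/sqrt(34900) = 0.363996
theta = arccos(68/sqrt(34900)) = 68.6542 degrees

a·b = 68, theta = 68.6542 deg


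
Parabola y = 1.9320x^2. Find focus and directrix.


a = 1.9320
1/(4a) = 0.1294
Focus = (0, 0.1294)
Directrix: y = -0.1294

Focus = (0, 0.1294), Directrix: y = -0.1294


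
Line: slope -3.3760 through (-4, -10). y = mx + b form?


y + 10 = -3.3760(x + 4)
y = -3.3760x - 10 + 3.3760*(-4)
y = -3.3760x - 23.5040

y = -3.3760x - 23.5040


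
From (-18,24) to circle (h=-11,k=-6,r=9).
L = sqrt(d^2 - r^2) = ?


d = sqrt((-18+ 11)^2 + (24+ 6)^2) = sqrt(49+900) = 30.8058
L = sqrt(949.0000 - 81) = sqrt(868.0000) = 29.4618

29.4618


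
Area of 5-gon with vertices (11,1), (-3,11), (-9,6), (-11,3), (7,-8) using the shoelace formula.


sum(xi*y_{i+1}) = 11*11 - 3*6 - 9*3 - 11*(-8) + 7*1 = 171
sum(yi*x_{i+1}) = 1*(-3) + 11*(-9) + 6*(-11) + 3*7 - 8*11 = -235
Area = |171 + 235|/2 = 406/2 = 203.0000

203.0000 sq units


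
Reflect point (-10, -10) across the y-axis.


Reflection rule for y-axis: (-x, y)
(-10, -10) -> (10, -10)

(10, -10)


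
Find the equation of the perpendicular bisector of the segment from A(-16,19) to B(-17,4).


Midpoint = (-16.5, 11.5)
Slope of AB = dy/dx = -15/(-1) = 15.0000
Perp slope = -dx/dy = -1/15 = -0.0667
b = My - (perp slope)*Mx = 11.5 + (-1*(-16.5))/(-15) = 11.5 - 1.1000 = 10.4000

y = -0.0667x + 10.4000


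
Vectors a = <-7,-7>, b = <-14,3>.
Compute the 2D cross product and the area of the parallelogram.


cross = -7*3 + 7*(-14) = -21 - 98 = -119
Parallelogram area = |-119| = 119

cross = -119, parallelogram area = 119


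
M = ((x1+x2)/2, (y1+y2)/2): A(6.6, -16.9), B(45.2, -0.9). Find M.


Mx = (6.6 + 45.2)/2 = 51.8/2 = 25.9000
My = (-16.9 - 0.9)/2 = -17.8/2 = -8.9000

(25.9000, -8.9000)


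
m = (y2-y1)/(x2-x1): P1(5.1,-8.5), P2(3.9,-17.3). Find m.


dy = -17.3 + 8.5 = -8.8
dx = 3.9 - 5.1 = -1.2
m = -8.8/(-1.2) = 7.3333

m = 7.3333


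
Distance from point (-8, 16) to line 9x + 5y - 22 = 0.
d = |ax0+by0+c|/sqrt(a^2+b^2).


|9*(-8) + 5*16 - 22| = |-14| = 14
sqrt(81 + 25) = sqrt(106) = 10.2956
d = 14/sqrt(106) = 1.3598

1.3598


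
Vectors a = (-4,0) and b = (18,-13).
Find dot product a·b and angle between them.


a·b = -4*18 + 0*(-13) = -72 + 0 = -72
|a| = sqrt(16+0) = 4.0000
|b| = sqrt(324+169) = 22.2036
cos(theta) = -72/(sqrt(16)*sqrt(493)) = -72/sqrt(7888) = -0.810679
theta = arccos(-72/sqrt(7888)) = 144.1623 degrees

a·b = -72, theta = 144.1623 deg


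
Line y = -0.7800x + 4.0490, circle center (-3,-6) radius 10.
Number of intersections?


Substitute y = -0.7800x + 4.0490: (x+ 3)^2 + (-0.7800x+4.0490+ 6)^2 = 100
Expand to Ax^2 + Bx + C = 0, where b-k = 10.049
A = 1+m^2 = 1.6084
B = 2(m(b-k) - h) = 2(-0.7800*10.049 + 3) = -9.67644
C = h^2 + (b-k)^2 - r^2 = 9 + 100.982401 - 100 = 9.982401
disc = B^2-4AC = 93.6335 - 64.2228 = 29.4107
disc > 0

2 intersection points


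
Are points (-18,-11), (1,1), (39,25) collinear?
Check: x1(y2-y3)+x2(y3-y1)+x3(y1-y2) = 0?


-18*(1-25) + 1*(25+ 11) + 39*(-11-1)
= 432 + 36 - 468 = 0

Yes, collinear (determinant = 0)


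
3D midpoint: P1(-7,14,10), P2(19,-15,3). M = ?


Mx = (-7+19)/2 = 6.0000
My = (14- 15)/2 = -0.5000
Mz = (10+3)/2 = 6.5000

M = (6.0000, -0.5000, 6.5000)


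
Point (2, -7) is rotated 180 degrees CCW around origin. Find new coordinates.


cos(180) = -1, sin(180) = 0
x' = 2*(-1) + 7*0 = -2
y' = 2*0 - 7*(-1) = 7

(-2, 7)


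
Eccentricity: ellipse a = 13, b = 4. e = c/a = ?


c = sqrt(169-16) = sqrt(153) = 12.3693
e = c/a = sqrt(153)/13 = 0.9515

e = 0.9515


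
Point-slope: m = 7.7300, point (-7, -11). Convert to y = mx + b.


y + 11 = 7.7300(x + 7)
y = 7.7300x - 11 - 7.7300*(-7)
y = 7.7300x + 43.1100

y = 7.7300x + 43.1100


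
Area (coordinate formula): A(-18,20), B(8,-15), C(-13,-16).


-18*(-15+ 16) = -18
8*(-16-20) = -288
-13*(20+ 15) = -455
sum = -761
Area = |-761|/2 = 380.5000

380.5000 sq units


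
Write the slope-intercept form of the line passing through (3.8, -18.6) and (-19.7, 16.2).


m = (34.8)/(-23.5) = -1.4809
b = y1 - m*x1 = -18.6 - (34.8*3.8)/(-23.5) = -18.6 + 5.6272 = -12.9728

y = -1.4809x - 12.9728


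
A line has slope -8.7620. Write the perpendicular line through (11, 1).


Perpendicular slope = -1/m1 = -1/(-8.7620) = 0.1141
b2 = y0 - m2*x0 = 1 + 11/(-8.7620) = 1 - 1.2554 = -0.2554

y = 0.1141x - 0.2554


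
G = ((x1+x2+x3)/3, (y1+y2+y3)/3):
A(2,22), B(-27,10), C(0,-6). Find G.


Gx = (2- 27+0)/3 = -25/3 = -8.3333
Gy = (22+10- 6)/3 = 26/3 = 8.6667

G = (-8.3333, 8.6667)


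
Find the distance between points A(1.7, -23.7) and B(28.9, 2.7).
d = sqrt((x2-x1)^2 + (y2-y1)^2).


dx = 28.9 - 1.7 = 27.2
dy = 2.7 + 23.7 = 26.4
d = sqrt(739.84 + 696.96) = sqrt(1436.8) = 37.9051

37.9051


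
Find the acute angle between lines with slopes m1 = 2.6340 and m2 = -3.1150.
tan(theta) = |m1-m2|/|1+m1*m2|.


m1-m2 = 5.749
1+m1*m2 = -7.20491
tan(theta) = |5.749/(-7.20491)| = 0.797928
theta = arctan(|5.749/(-7.20491)|) = 38.5873 degrees (acute angle)

38.5873 degrees


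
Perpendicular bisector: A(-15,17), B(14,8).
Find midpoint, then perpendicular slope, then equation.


Midpoint = (-0.5, 12.5)
Slope of AB = dy/dx = -9/29 = -0.3103
Perp slope = -dx/dy = 29/9 = 3.2222
b = My - (perp slope)*Mx = 12.5 + (29*(-0.5))/(-9) = 12.5 + 1.6111 = 14.1111

y = 3.2222x + 14.1111


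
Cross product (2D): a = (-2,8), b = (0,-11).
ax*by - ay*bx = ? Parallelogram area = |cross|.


cross = -2*(-11) - 8*0 = 22 - 0 = 22
Parallelogram area = |22| = 22

cross = 22, parallelogram area = 22


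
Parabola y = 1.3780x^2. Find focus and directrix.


a = 1.3780
1/(4a) = 0.1814
Focus = (0, 0.1814)
Directrix: y = -0.1814

Focus = (0, 0.1814), Directrix: y = -0.1814
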